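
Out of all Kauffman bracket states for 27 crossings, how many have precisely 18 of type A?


We choose which 18 of 27 crossings get A-smoothings.
C(27, 18) = 27! / (18! * 9!)
= 4686825

4686825


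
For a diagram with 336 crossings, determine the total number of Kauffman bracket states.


Each crossing contributes 2 choices (A-smoothing or B-smoothing).
Total states = 2^336 = 139984046386112763159840142535527767382602843577165595931249318810236991948760059086304843329475444736

139984046386112763159840142535527767382602843577165595931249318810236991948760059086304843329475444736


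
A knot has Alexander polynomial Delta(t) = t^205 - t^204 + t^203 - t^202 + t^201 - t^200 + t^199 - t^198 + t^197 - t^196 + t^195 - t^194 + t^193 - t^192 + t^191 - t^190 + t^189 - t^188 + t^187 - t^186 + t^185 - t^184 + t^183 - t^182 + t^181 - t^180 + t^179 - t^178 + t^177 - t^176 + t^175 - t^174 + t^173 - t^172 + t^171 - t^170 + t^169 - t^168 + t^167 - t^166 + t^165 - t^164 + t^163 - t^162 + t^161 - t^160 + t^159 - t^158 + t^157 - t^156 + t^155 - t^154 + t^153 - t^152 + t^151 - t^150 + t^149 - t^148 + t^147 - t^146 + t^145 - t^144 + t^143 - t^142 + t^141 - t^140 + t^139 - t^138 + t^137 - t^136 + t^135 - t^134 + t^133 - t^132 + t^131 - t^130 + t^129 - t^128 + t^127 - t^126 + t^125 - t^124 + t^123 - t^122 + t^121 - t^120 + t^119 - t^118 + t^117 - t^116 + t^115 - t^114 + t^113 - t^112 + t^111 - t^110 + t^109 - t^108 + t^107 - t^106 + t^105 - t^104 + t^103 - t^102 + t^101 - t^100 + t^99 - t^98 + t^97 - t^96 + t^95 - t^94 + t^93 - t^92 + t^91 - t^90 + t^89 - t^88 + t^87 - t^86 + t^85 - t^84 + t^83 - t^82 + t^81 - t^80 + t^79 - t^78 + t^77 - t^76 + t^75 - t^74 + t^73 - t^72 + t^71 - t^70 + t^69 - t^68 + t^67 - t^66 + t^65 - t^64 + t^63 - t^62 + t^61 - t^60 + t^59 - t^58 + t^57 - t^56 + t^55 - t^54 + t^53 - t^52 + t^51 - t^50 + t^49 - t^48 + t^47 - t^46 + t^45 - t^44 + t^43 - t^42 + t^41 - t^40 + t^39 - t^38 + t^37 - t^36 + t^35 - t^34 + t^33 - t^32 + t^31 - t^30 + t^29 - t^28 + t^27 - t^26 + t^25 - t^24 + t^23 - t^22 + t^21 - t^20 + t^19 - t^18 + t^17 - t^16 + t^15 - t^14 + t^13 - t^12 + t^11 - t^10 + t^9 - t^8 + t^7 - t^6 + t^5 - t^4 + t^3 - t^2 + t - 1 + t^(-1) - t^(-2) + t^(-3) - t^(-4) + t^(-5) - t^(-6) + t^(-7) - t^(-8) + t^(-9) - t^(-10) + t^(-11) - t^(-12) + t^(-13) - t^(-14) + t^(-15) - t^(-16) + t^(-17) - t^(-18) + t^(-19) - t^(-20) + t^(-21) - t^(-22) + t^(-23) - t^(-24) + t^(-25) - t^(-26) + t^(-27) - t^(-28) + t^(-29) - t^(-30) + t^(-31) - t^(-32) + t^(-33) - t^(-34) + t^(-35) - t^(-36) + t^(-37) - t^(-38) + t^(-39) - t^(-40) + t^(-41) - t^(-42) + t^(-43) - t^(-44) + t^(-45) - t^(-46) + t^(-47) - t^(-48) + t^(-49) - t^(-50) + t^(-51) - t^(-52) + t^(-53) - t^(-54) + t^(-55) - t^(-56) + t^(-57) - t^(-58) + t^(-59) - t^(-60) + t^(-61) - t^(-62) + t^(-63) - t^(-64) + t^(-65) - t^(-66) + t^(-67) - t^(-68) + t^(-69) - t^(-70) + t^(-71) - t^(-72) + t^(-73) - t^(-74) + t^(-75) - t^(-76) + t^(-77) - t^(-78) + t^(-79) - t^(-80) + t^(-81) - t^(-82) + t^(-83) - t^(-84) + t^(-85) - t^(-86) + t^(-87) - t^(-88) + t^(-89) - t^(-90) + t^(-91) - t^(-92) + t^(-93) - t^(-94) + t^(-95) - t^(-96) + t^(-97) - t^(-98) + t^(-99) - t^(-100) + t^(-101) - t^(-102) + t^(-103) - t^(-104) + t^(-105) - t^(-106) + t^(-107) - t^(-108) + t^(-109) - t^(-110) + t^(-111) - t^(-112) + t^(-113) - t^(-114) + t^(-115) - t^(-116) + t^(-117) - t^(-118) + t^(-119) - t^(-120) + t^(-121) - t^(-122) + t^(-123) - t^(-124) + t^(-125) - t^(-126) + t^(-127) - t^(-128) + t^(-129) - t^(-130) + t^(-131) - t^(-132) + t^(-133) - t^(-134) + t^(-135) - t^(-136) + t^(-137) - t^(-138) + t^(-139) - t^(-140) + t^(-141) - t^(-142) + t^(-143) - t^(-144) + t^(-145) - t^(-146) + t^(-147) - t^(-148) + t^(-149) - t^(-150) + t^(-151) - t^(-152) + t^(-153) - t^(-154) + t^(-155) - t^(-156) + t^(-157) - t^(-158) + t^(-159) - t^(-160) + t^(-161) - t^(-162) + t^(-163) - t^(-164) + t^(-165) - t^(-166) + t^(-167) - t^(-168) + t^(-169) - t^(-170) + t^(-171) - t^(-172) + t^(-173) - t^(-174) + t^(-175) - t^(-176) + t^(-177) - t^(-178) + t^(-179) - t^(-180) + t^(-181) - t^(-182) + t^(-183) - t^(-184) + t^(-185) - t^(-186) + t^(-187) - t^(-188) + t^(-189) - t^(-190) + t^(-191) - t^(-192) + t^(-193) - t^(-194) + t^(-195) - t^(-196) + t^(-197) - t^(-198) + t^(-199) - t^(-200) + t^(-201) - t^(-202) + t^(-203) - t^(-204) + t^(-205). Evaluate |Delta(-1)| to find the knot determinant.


Step 1: The polynomial has 411 terms with alternating signs, exponents from 205 down to -205.
Step 2: Substitute t = -1. The i-th term has coefficient (-1)^i and exponent (m-i),
  so its value is (-1)^i * (-1)^(m-i) = (-1)^m = -1 for every i.
Step 3: All 411 terms equal -1, so Delta(-1) = 411 * (-1) = -411
Step 4: |Delta(-1)| = 411

411


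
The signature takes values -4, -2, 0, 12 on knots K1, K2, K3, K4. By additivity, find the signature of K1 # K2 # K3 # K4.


The signature is additive under connected sum.
signature(K1 # K2 # K3 # K4) = (-4) + (-2) + (0) + (12)
= 6

6


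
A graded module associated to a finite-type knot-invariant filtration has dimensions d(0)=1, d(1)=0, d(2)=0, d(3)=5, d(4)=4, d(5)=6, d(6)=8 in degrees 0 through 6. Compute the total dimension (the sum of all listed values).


Total dimension = d(0) + d(1) + ... + d(6)
= 1 + 0 + 0 + 5 + 4 + 6 + 8
= 24

24


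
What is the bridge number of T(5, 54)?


The bridge number of T(p,q) is min(p,q).
min(5, 54) = 5

5


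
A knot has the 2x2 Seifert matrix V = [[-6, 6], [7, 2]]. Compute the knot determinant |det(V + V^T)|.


Step 1: Form V + V^T where V = [[-6, 6], [7, 2]]
  V^T = [[-6, 7], [6, 2]]
  V + V^T = [[-12, 13], [13, 4]]
Step 2: det(V + V^T) = (-12)*4 - 13*13
  = -48 - 169 = -217
Step 3: Knot determinant = |det(V + V^T)| = |-217| = 217

217


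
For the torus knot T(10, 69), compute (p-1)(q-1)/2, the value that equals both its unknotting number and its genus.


For a torus knot T(p,q), both the unknotting number and genus equal (p-1)(q-1)/2.
= (10-1)(69-1)/2
= 9*68/2
= 612/2 = 306

306


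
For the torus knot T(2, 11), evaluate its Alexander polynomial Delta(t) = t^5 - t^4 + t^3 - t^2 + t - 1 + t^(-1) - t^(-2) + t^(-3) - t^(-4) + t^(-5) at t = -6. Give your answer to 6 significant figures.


Substituting t = -6 into Delta(t) = t^5 - t^4 + t^3 - t^2 + t - 1 + t^(-1) - t^(-2) + t^(-3) - t^(-4) + t^(-5):
Term values: (-7776) + (-1296) + (-216) + (-36) + (-6) + (-1) + (-0.166667) + (-0.0277778) + (-0.00462963) + (-0.000771605) + (-0.000128601)
Sum = -9331.199974
Rounded to 6 significant figures: -9331.2

-9331.2


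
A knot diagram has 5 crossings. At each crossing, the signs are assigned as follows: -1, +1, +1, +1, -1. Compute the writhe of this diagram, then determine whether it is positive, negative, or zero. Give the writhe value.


Step 1: Count positive crossings (+1).
Positive crossings: 3
Step 2: Count negative crossings (-1).
Negative crossings: 2
Step 3: Writhe = (positive) - (negative)
w = 3 - 2 = 1
Step 4: |w| = 1, and w is positive

1


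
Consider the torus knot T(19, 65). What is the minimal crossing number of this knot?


For a torus knot T(p, q) with gcd(p,q)=1,
the crossing number is min(p*(q-1), q*(p-1)).
p*(q-1) = 19*64 = 1216
q*(p-1) = 65*18 = 1170
min(1216, 1170) = 1170

1170


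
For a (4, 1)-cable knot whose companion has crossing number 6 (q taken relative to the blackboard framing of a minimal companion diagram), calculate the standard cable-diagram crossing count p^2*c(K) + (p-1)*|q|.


Step 1: Each of the c(K) crossings of the companion diagram becomes p*p = p^2 crossings among the p parallel strands, and each of the |q| twists s_1 s_2 ... s_(p-1) adds (p-1) crossings.
  Crossings = p^2 * c(K) + (p-1)*|q|
Step 2: = 4^2 * 6 + (4-1)*1
Step 3: = 16*6 + 3*1
Step 4: = 96 + 3 = 99

99


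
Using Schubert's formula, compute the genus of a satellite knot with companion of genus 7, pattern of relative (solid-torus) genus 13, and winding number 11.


Schubert: g(satellite) = g_rel(pattern) + |winding| * g(companion),
where g_rel(pattern) is the genus of the pattern relative to the solid torus.
= 13 + 11 * 7
= 13 + 77 = 90

90


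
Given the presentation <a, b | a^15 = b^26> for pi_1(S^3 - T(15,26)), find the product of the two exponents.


The relation is a^15 = b^26.
Product of exponents = 15 * 26
= 390

390


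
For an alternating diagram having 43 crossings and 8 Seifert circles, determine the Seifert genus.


For alternating knots, g = (c - s + 1)/2.
= (43 - 8 + 1)/2
= 36/2 = 18

18


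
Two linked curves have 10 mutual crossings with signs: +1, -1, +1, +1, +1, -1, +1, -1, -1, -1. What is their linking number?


Step 1: Count positive crossings: 5
Step 2: Count negative crossings: 5
Step 3: Sum of signs = 5 - 5 = 0
Step 4: Linking number = sum/2 = 0/2 = 0

0


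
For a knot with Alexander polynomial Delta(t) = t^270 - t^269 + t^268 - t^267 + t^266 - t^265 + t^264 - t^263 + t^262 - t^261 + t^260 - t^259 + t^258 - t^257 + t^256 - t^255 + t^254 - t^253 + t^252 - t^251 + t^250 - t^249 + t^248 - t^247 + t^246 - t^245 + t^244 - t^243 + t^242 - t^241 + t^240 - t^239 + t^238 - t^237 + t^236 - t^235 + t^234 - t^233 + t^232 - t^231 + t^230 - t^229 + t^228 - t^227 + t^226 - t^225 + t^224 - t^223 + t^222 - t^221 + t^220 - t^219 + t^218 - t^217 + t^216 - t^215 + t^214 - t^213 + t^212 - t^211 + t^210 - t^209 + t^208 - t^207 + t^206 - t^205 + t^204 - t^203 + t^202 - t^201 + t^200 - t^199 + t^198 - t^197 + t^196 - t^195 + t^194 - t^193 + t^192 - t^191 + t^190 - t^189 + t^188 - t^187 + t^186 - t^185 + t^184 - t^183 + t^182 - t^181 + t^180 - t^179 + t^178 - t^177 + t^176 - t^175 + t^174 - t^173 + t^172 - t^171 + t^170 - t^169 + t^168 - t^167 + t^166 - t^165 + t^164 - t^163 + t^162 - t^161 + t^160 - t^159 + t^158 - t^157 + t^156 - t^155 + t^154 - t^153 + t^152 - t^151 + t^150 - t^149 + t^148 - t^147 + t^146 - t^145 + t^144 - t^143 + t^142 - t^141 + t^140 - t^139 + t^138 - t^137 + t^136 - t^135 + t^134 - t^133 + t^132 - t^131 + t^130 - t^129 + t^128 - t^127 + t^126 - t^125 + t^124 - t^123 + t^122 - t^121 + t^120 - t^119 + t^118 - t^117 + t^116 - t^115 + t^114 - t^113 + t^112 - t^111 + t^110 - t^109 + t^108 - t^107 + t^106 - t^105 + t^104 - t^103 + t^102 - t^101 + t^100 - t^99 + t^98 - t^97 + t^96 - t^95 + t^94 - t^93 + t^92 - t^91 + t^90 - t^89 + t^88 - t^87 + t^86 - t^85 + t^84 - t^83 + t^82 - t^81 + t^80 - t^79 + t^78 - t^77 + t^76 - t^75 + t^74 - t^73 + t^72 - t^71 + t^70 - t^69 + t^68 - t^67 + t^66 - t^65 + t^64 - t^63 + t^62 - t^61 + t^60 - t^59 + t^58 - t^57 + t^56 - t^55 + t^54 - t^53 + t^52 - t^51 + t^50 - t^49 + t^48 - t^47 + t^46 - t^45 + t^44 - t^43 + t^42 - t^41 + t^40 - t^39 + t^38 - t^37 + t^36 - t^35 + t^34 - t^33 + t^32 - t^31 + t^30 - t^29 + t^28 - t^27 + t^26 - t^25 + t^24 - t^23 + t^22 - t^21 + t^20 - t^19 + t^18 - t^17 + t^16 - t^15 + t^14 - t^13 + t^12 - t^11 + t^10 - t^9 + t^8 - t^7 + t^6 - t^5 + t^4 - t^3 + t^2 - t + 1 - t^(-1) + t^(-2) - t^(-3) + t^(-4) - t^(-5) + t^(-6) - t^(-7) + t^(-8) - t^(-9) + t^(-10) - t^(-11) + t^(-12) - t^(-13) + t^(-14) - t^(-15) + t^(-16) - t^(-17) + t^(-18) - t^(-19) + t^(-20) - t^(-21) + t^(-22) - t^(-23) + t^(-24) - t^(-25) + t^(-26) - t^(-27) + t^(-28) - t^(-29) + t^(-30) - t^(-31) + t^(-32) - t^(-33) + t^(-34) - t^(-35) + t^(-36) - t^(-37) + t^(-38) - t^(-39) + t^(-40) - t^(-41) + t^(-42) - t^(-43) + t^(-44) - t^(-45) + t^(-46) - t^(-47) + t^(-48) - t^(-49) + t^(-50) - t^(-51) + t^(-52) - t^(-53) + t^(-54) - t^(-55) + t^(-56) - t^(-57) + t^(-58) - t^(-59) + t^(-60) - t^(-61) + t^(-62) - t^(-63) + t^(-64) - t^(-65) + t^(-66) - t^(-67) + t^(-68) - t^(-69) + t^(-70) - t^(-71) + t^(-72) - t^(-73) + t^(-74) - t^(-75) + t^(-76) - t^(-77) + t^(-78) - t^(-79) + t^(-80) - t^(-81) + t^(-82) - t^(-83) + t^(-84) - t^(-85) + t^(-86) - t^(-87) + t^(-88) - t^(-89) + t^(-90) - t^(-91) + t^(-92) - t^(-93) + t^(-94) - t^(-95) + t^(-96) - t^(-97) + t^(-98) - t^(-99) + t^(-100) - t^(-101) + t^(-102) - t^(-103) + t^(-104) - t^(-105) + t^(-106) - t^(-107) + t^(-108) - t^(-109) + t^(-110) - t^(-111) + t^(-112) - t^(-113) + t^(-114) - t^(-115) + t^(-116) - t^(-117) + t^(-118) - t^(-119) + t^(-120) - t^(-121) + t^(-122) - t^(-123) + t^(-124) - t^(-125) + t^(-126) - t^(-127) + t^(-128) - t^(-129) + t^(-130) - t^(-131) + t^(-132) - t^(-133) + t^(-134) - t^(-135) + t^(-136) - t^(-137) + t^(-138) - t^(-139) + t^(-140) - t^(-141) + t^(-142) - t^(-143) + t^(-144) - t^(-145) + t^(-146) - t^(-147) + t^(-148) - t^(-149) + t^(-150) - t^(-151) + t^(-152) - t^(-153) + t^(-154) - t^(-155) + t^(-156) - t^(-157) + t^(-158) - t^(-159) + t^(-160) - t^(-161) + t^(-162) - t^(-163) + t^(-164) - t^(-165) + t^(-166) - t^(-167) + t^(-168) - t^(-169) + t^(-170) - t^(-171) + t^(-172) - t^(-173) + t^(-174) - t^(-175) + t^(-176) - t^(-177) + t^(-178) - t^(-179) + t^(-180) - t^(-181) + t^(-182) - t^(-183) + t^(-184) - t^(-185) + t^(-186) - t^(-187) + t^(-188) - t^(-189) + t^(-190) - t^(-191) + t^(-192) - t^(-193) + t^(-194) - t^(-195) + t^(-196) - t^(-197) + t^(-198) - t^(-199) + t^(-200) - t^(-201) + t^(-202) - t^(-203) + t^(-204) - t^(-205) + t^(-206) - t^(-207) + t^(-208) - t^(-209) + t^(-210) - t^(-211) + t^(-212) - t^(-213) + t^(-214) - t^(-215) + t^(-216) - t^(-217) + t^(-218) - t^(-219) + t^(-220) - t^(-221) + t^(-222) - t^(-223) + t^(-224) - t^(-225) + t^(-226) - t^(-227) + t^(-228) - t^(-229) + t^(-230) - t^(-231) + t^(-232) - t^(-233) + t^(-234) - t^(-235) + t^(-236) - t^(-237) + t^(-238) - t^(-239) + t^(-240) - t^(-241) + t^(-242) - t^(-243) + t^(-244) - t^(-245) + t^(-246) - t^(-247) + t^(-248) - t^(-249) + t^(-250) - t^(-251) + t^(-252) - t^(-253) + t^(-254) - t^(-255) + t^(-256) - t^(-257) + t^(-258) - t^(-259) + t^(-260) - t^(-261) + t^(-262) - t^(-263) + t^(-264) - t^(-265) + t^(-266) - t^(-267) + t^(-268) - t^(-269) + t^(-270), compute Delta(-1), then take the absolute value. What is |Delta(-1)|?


Step 1: The polynomial has 541 terms with alternating signs, exponents from 270 down to -270.
Step 2: Substitute t = -1. The i-th term has coefficient (-1)^i and exponent (m-i),
  so its value is (-1)^i * (-1)^(m-i) = (-1)^m = 1 for every i.
Step 3: All 541 terms equal 1, so Delta(-1) = 541 * (1) = 541
Step 4: |Delta(-1)| = 541

541


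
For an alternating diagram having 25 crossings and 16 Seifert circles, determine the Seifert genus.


For alternating knots, g = (c - s + 1)/2.
= (25 - 16 + 1)/2
= 10/2 = 5

5


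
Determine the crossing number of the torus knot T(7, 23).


For a torus knot T(p, q) with gcd(p,q)=1,
the crossing number is min(p*(q-1), q*(p-1)).
p*(q-1) = 7*22 = 154
q*(p-1) = 23*6 = 138
min(154, 138) = 138

138


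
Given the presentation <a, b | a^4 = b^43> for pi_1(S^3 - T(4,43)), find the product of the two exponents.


The relation is a^4 = b^43.
Product of exponents = 4 * 43
= 172

172


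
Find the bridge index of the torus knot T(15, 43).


The bridge number of T(p,q) is min(p,q).
min(15, 43) = 15

15


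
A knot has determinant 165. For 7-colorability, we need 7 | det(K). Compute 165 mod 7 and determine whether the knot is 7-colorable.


Step 1: A knot is p-colorable if and only if p divides its determinant.
Step 2: Compute 165 mod 7.
165 = 23 * 7 + 4
Step 3: 165 mod 7 = 4
Step 4: The knot is 7-colorable: no

4


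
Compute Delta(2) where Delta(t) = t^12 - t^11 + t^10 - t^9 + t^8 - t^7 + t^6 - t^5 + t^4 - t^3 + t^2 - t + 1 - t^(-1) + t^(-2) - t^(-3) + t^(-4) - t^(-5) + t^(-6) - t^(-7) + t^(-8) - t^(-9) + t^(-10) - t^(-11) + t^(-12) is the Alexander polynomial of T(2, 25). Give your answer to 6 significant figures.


Substituting t = 2 into Delta(t) = t^12 - t^11 + t^10 - t^9 + t^8 - t^7 + t^6 - t^5 + t^4 - t^3 + t^2 - t + 1 - t^(-1) + t^(-2) - t^(-3) + t^(-4) - t^(-5) + t^(-6) - t^(-7) + t^(-8) - t^(-9) + t^(-10) - t^(-11) + t^(-12):
Term values: (4096) + (-2048) + (1024) + (-512) + (256) + (-128) + (64) + (-32) + (16) + (-8) + (4) + (-2) + (1) + (-0.5) + (0.25) + (-0.125) + (0.0625) + (-0.03125) + (0.015625) + (-0.0078125) + (0.00390625) + (-0.00195312) + (0.000976562) + (-0.000488281) + (0.000244141)
Sum = 2730.666748
Rounded to 6 significant figures: 2730.67

2730.67


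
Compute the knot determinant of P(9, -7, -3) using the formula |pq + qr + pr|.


Step 1: Compute pq + qr + pr.
pq = 9*(-7) = -63
qr = (-7)*(-3) = 21
pr = 9*(-3) = -27
pq + qr + pr = -63 + 21 + (-27) = -69
Step 2: Take absolute value.
det(P(9,-7,-3)) = |-69| = 69

69


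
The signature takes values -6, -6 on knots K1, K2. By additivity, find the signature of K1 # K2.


The signature is additive under connected sum.
signature(K1 # K2) = (-6) + (-6)
= -12

-12


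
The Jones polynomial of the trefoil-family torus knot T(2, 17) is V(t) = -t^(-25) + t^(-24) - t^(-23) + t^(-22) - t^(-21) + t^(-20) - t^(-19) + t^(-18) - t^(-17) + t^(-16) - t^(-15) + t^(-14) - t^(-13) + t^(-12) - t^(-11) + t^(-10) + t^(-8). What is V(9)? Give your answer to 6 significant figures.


Substituting t = 9 into V(t) = -t^(-25) + t^(-24) - t^(-23) + t^(-22) - t^(-21) + t^(-20) - t^(-19) + t^(-18) - t^(-17) + t^(-16) - t^(-15) + t^(-14) - t^(-13) + t^(-12) - t^(-11) + t^(-10) + t^(-8):
  (-)t^(-25) = -1.39296e-24
  (+)t^(-24) = 1.25366e-23
  (-)t^(-23) = -1.12829e-22
  (+)t^(-22) = 1.01546e-21
  (-)t^(-21) = -9.13918e-21
  (+)t^(-20) = 8.22526e-20
  (-)t^(-19) = -7.40274e-19
  (+)t^(-18) = 6.66246e-18
  (-)t^(-17) = -5.99622e-17
  (+)t^(-16) = 5.3966e-16
  (-)t^(-15) = -4.85694e-15
  (+)t^(-14) = 4.37124e-14
  (-)t^(-13) = -3.93412e-13
  (+)t^(-12) = 3.54071e-12
  (-)t^(-11) = -3.18664e-11
  (+)t^(-10) = 2.86797e-10
  (+)t^(-8) = 2.32306e-08
Sum = (-1.39296e-24) + (1.25366e-23) + (-1.12829e-22) + (1.01546e-21) + (-9.13918e-21) + (8.22526e-20) + (-7.40274e-19) + (6.66246e-18) + (-5.99622e-17) + (5.3966e-16) + (-4.85694e-15) + (4.37124e-14) + (-3.93412e-13) + (3.54071e-12) + (-3.18664e-11) + (2.86797e-10) + (2.32306e-08)
= 2.34886906e-08
Rounded to 6 significant figures: 2.34887e-08

2.34887e-08


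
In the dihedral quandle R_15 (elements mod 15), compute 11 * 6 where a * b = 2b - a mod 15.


11 * 6 = 2*6 - 11 mod 15
= 12 - 11 mod 15
= 1 mod 15 = 1

1


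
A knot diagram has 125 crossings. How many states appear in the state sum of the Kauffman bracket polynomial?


Each crossing contributes 2 choices (A-smoothing or B-smoothing).
Total states = 2^125 = 42535295865117307932921825928971026432

42535295865117307932921825928971026432


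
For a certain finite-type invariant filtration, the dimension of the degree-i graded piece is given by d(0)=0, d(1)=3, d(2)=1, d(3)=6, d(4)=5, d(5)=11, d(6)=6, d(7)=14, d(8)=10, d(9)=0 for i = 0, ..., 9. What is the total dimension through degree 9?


Total dimension = d(0) + d(1) + ... + d(9)
= 0 + 3 + 1 + 6 + 5 + 11 + 6 + 14 + 10 + 0
= 56

56


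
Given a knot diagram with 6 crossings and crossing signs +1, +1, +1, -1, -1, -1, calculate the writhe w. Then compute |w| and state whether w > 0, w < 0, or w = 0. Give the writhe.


Step 1: Count positive crossings (+1).
Positive crossings: 3
Step 2: Count negative crossings (-1).
Negative crossings: 3
Step 3: Writhe = (positive) - (negative)
w = 3 - 3 = 0
Step 4: |w| = 0, and w is zero

0


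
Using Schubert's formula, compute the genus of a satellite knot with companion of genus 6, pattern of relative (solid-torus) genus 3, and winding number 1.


Schubert: g(satellite) = g_rel(pattern) + |winding| * g(companion),
where g_rel(pattern) is the genus of the pattern relative to the solid torus.
= 3 + 1 * 6
= 3 + 6 = 9

9


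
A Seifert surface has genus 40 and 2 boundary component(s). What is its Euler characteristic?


chi = 2 - 2g - b
= 2 - 2*40 - 2
= 2 - 80 - 2 = -80

-80


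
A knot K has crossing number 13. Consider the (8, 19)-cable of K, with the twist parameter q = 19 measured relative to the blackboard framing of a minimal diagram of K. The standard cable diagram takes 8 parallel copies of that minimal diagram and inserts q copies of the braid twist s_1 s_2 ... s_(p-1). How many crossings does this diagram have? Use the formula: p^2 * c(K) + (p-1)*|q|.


Step 1: Each of the c(K) crossings of the companion diagram becomes p*p = p^2 crossings among the p parallel strands, and each of the |q| twists s_1 s_2 ... s_(p-1) adds (p-1) crossings.
  Crossings = p^2 * c(K) + (p-1)*|q|
Step 2: = 8^2 * 13 + (8-1)*19
Step 3: = 64*13 + 7*19
Step 4: = 832 + 133 = 965

965


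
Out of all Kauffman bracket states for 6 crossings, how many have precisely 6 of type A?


We choose which 6 of 6 crossings get A-smoothings.
C(6, 6) = 6! / (6! * 0!)
= 1

1


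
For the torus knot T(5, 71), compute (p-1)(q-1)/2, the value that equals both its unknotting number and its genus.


For a torus knot T(p,q), both the unknotting number and genus equal (p-1)(q-1)/2.
= (5-1)(71-1)/2
= 4*70/2
= 280/2 = 140

140


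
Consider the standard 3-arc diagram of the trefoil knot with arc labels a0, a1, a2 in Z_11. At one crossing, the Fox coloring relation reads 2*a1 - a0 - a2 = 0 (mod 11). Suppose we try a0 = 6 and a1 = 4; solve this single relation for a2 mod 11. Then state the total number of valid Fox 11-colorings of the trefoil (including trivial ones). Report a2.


Step 1: Apply the given crossing relation 2*a1 - a0 - a2 = 0 (mod 11).
  a2 = 2*a1 - a0 mod 11
  a2 = 2*4 - 6 mod 11
  a2 = 8 - 6 mod 11
  a2 = 2 mod 11 = 2
Step 2: The trefoil has determinant 3.
  Number of Fox p-colorings (p prime) is p^2 if p = 3, else p.
  Since 11 does not divide 3, only trivial (constant) colorings exist.
  (So the trial a0 = 6, a1 = 4 with a0 != a1 does NOT extend to a valid coloring of the whole trefoil: the other two crossing relations require 3*(a1 - a0) = 0 (mod 11), which fails.)
  Total colorings = 11
Step 3: a2 = 2, total Fox 11-colorings = 11

2


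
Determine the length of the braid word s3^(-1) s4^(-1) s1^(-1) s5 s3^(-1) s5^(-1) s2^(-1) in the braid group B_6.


The word length counts the number of generators (including inverses).
Listing each generator: s3^(-1), s4^(-1), s1^(-1), s5, s3^(-1), s5^(-1), s2^(-1)
There are 7 generators in this braid word.

7


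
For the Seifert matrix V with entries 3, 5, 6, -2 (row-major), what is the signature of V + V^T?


Step 1: V + V^T = [[6, 11], [11, -4]]
Step 2: trace = 2, det = -145
Step 3: Discriminant = 2^2 - 4*(-145) = 584
Step 4: Eigenvalues: 13.083, -11.083
Step 5: Signature = (# positive eigenvalues) - (# negative eigenvalues) = 0

0


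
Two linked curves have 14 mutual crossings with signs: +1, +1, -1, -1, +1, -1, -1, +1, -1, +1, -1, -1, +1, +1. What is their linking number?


Step 1: Count positive crossings: 7
Step 2: Count negative crossings: 7
Step 3: Sum of signs = 7 - 7 = 0
Step 4: Linking number = sum/2 = 0/2 = 0

0


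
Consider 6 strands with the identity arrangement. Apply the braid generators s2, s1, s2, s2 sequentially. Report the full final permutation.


Starting with identity [1, 2, 3, 4, 5, 6].
Apply generators in sequence:
  After s2: [1, 3, 2, 4, 5, 6]
  After s1: [3, 1, 2, 4, 5, 6]
  After s2: [3, 2, 1, 4, 5, 6]
  After s2: [3, 1, 2, 4, 5, 6]
Final permutation: [3, 1, 2, 4, 5, 6]

[3, 1, 2, 4, 5, 6]


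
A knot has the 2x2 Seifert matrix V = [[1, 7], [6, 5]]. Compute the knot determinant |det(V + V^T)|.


Step 1: Form V + V^T where V = [[1, 7], [6, 5]]
  V^T = [[1, 6], [7, 5]]
  V + V^T = [[2, 13], [13, 10]]
Step 2: det(V + V^T) = 2*10 - 13*13
  = 20 - 169 = -149
Step 3: Knot determinant = |det(V + V^T)| = |-149| = 149

149


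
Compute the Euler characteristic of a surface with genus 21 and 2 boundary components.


chi = 2 - 2g - b
= 2 - 2*21 - 2
= 2 - 42 - 2 = -42

-42


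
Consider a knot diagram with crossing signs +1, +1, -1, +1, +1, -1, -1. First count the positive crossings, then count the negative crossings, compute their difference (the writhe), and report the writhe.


Step 1: Count positive crossings (+1).
Positive crossings: 4
Step 2: Count negative crossings (-1).
Negative crossings: 3
Step 3: Writhe = (positive) - (negative)
w = 4 - 3 = 1
Step 4: |w| = 1, and w is positive

1


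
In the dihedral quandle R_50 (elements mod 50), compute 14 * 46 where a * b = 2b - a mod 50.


14 * 46 = 2*46 - 14 mod 50
= 92 - 14 mod 50
= 78 mod 50 = 28

28


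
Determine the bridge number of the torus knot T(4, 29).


The bridge number of T(p,q) is min(p,q).
min(4, 29) = 4

4


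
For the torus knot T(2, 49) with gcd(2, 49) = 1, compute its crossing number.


For a torus knot T(p, q) with gcd(p,q)=1,
the crossing number is min(p*(q-1), q*(p-1)).
p*(q-1) = 2*48 = 96
q*(p-1) = 49*1 = 49
min(96, 49) = 49

49


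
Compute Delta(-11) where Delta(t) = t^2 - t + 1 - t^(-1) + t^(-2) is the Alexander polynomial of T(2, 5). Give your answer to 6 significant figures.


Substituting t = -11 into Delta(t) = t^2 - t + 1 - t^(-1) + t^(-2):
Term values: (121) + (11) + (1) + (0.0909091) + (0.00826446)
Sum = 133.0991736
Rounded to 6 significant figures: 133.099

133.099


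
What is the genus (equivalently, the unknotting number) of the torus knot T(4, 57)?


For a torus knot T(p,q), both the unknotting number and genus equal (p-1)(q-1)/2.
= (4-1)(57-1)/2
= 3*56/2
= 168/2 = 84

84


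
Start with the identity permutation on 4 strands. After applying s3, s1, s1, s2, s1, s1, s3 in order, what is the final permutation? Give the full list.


Starting with identity [1, 2, 3, 4].
Apply generators in sequence:
  After s3: [1, 2, 4, 3]
  After s1: [2, 1, 4, 3]
  After s1: [1, 2, 4, 3]
  After s2: [1, 4, 2, 3]
  After s1: [4, 1, 2, 3]
  After s1: [1, 4, 2, 3]
  After s3: [1, 4, 3, 2]
Final permutation: [1, 4, 3, 2]

[1, 4, 3, 2]


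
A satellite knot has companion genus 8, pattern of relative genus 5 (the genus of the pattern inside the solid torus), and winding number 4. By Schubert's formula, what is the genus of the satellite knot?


Schubert: g(satellite) = g_rel(pattern) + |winding| * g(companion),
where g_rel(pattern) is the genus of the pattern relative to the solid torus.
= 5 + 4 * 8
= 5 + 32 = 37

37


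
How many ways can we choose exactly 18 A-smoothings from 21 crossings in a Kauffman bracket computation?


We choose which 18 of 21 crossings get A-smoothings.
C(21, 18) = 21! / (18! * 3!)
= 1330

1330


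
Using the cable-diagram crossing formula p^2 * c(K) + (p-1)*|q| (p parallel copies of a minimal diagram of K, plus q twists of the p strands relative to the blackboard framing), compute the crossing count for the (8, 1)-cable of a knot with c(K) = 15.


Step 1: Each of the c(K) crossings of the companion diagram becomes p*p = p^2 crossings among the p parallel strands, and each of the |q| twists s_1 s_2 ... s_(p-1) adds (p-1) crossings.
  Crossings = p^2 * c(K) + (p-1)*|q|
Step 2: = 8^2 * 15 + (8-1)*1
Step 3: = 64*15 + 7*1
Step 4: = 960 + 7 = 967

967


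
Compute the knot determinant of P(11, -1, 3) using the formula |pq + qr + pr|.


Step 1: Compute pq + qr + pr.
pq = 11*(-1) = -11
qr = (-1)*3 = -3
pr = 11*3 = 33
pq + qr + pr = -11 + (-3) + 33 = 19
Step 2: Take absolute value.
det(P(11,-1,3)) = |19| = 19

19


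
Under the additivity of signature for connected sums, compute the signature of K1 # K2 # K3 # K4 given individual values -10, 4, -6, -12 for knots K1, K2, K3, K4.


The signature is additive under connected sum.
signature(K1 # K2 # K3 # K4) = (-10) + (4) + (-6) + (-12)
= -24

-24


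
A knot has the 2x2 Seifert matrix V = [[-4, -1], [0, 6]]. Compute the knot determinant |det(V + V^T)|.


Step 1: Form V + V^T where V = [[-4, -1], [0, 6]]
  V^T = [[-4, 0], [-1, 6]]
  V + V^T = [[-8, -1], [-1, 12]]
Step 2: det(V + V^T) = (-8)*12 - (-1)*(-1)
  = -96 - 1 = -97
Step 3: Knot determinant = |det(V + V^T)| = |-97| = 97

97


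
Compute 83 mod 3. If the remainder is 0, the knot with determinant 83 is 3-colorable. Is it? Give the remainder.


Step 1: A knot is p-colorable if and only if p divides its determinant.
Step 2: Compute 83 mod 3.
83 = 27 * 3 + 2
Step 3: 83 mod 3 = 2
Step 4: The knot is 3-colorable: no

2


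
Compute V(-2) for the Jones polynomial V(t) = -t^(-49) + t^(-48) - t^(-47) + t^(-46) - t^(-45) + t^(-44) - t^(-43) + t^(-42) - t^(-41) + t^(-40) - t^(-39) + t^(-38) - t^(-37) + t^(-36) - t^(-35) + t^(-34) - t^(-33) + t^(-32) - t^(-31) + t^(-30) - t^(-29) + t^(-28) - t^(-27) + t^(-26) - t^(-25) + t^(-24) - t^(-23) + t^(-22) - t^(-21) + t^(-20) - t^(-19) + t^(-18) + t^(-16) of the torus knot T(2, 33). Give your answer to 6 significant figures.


Substituting t = -2 into V(t) = -t^(-49) + t^(-48) - t^(-47) + t^(-46) - t^(-45) + t^(-44) - t^(-43) + t^(-42) - t^(-41) + t^(-40) - t^(-39) + t^(-38) - t^(-37) + t^(-36) - t^(-35) + t^(-34) - t^(-33) + t^(-32) - t^(-31) + t^(-30) - t^(-29) + t^(-28) - t^(-27) + t^(-26) - t^(-25) + t^(-24) - t^(-23) + t^(-22) - t^(-21) + t^(-20) - t^(-19) + t^(-18) + t^(-16):
  (-)t^(-49) = 1.77636e-15
  (+)t^(-48) = 3.55271e-15
  (-)t^(-47) = 7.10543e-15
  (+)t^(-46) = 1.42109e-14
  (-)t^(-45) = 2.84217e-14
  (+)t^(-44) = 5.68434e-14
  (-)t^(-43) = 1.13687e-13
  (+)t^(-42) = 2.27374e-13
  (-)t^(-41) = 4.54747e-13
  (+)t^(-40) = 9.09495e-13
  (-)t^(-39) = 1.81899e-12
  (+)t^(-38) = 3.63798e-12
  (-)t^(-37) = 7.27596e-12
  (+)t^(-36) = 1.45519e-11
  (-)t^(-35) = 2.91038e-11
  (+)t^(-34) = 5.82077e-11
  (-)t^(-33) = 1.16415e-10
  (+)t^(-32) = 2.32831e-10
  (-)t^(-31) = 4.65661e-10
  (+)t^(-30) = 9.31323e-10
  (-)t^(-29) = 1.86265e-09
  (+)t^(-28) = 3.72529e-09
  (-)t^(-27) = 7.45058e-09
  (+)t^(-26) = 1.49012e-08
  (-)t^(-25) = 2.98023e-08
  (+)t^(-24) = 5.96046e-08
  (-)t^(-23) = 1.19209e-07
  (+)t^(-22) = 2.38419e-07
  (-)t^(-21) = 4.76837e-07
  (+)t^(-20) = 9.53674e-07
  (-)t^(-19) = 1.90735e-06
  (+)t^(-18) = 3.8147e-06
  (+)t^(-16) = 1.52588e-05
Sum = (1.77636e-15) + (3.55271e-15) + (7.10543e-15) + (1.42109e-14) + (2.84217e-14) + (5.68434e-14) + (1.13687e-13) + (2.27374e-13) + (4.54747e-13) + (9.09495e-13) + (1.81899e-12) + (3.63798e-12) + (7.27596e-12) + (1.45519e-11) + (2.91038e-11) + (5.82077e-11) + (1.16415e-10) + (2.32831e-10) + (4.65661e-10) + (9.31323e-10) + (1.86265e-09) + (3.72529e-09) + (7.45058e-09) + (1.49012e-08) + (2.98023e-08) + (5.96046e-08) + (1.19209e-07) + (2.38419e-07) + (4.76837e-07) + (9.53674e-07) + (1.90735e-06) + (3.8147e-06) + (1.52588e-05)
= 2.288818359e-05
Rounded to 6 significant figures: 2.28882e-05

2.28882e-05


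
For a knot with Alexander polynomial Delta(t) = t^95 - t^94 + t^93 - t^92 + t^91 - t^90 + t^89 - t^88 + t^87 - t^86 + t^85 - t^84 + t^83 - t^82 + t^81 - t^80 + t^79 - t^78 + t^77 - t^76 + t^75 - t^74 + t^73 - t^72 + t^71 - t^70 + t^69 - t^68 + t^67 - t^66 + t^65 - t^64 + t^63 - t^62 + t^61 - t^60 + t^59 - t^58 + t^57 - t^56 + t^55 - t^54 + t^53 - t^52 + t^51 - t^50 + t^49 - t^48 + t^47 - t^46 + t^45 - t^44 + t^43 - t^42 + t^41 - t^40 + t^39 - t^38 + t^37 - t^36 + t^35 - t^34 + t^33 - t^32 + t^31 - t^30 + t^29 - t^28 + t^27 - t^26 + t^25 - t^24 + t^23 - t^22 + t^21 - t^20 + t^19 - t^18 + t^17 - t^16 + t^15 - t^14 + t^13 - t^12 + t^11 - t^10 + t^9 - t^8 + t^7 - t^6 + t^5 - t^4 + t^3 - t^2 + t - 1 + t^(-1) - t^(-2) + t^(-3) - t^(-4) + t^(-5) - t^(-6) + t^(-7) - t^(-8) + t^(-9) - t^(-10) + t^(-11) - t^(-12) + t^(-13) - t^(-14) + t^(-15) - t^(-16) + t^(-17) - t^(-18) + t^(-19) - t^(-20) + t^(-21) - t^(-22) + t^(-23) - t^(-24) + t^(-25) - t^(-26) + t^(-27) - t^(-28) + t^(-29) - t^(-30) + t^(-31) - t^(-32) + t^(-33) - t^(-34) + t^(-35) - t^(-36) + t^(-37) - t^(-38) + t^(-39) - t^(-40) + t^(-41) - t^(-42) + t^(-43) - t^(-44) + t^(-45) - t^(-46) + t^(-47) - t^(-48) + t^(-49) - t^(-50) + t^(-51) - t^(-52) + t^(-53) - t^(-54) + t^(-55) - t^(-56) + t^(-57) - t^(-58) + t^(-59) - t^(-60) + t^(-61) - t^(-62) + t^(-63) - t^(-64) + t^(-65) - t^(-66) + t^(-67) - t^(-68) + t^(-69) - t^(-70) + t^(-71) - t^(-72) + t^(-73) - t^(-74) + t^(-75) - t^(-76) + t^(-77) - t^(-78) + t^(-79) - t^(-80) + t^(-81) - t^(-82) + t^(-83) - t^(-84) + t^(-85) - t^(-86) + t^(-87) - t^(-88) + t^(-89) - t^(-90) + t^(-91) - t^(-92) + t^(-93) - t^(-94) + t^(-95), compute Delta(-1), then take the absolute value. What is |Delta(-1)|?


Step 1: The polynomial has 191 terms with alternating signs, exponents from 95 down to -95.
Step 2: Substitute t = -1. The i-th term has coefficient (-1)^i and exponent (m-i),
  so its value is (-1)^i * (-1)^(m-i) = (-1)^m = -1 for every i.
Step 3: All 191 terms equal -1, so Delta(-1) = 191 * (-1) = -191
Step 4: |Delta(-1)| = 191

191


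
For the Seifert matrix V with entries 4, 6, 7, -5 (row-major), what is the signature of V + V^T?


Step 1: V + V^T = [[8, 13], [13, -10]]
Step 2: trace = -2, det = -249
Step 3: Discriminant = (-2)^2 - 4*(-249) = 1000
Step 4: Eigenvalues: 14.8114, -16.8114
Step 5: Signature = (# positive eigenvalues) - (# negative eigenvalues) = 0

0


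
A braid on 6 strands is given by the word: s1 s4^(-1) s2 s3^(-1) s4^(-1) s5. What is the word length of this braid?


The word length counts the number of generators (including inverses).
Listing each generator: s1, s4^(-1), s2, s3^(-1), s4^(-1), s5
There are 6 generators in this braid word.

6


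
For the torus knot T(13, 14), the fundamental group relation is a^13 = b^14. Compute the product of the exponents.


The relation is a^13 = b^14.
Product of exponents = 13 * 14
= 182

182


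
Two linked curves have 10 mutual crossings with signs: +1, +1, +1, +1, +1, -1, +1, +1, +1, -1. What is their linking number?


Step 1: Count positive crossings: 8
Step 2: Count negative crossings: 2
Step 3: Sum of signs = 8 - 2 = 6
Step 4: Linking number = sum/2 = 6/2 = 3

3


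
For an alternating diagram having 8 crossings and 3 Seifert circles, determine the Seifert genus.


For alternating knots, g = (c - s + 1)/2.
= (8 - 3 + 1)/2
= 6/2 = 3

3


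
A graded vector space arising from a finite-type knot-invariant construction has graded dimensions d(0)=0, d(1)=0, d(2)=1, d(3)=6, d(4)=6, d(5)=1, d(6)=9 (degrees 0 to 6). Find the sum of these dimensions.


Total dimension = d(0) + d(1) + ... + d(6)
= 0 + 0 + 1 + 6 + 6 + 1 + 9
= 23

23


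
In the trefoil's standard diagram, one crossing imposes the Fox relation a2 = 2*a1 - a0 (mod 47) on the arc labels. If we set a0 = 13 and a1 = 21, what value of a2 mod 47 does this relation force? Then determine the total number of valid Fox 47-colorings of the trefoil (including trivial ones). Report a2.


Step 1: Apply the given crossing relation 2*a1 - a0 - a2 = 0 (mod 47).
  a2 = 2*a1 - a0 mod 47
  a2 = 2*21 - 13 mod 47
  a2 = 42 - 13 mod 47
  a2 = 29 mod 47 = 29
Step 2: The trefoil has determinant 3.
  Number of Fox p-colorings (p prime) is p^2 if p = 3, else p.
  Since 47 does not divide 3, only trivial (constant) colorings exist.
  (So the trial a0 = 13, a1 = 21 with a0 != a1 does NOT extend to a valid coloring of the whole trefoil: the other two crossing relations require 3*(a1 - a0) = 0 (mod 47), which fails.)
  Total colorings = 47
Step 3: a2 = 29, total Fox 47-colorings = 47

29


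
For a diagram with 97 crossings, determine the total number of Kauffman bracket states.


Each crossing contributes 2 choices (A-smoothing or B-smoothing).
Total states = 2^97 = 158456325028528675187087900672

158456325028528675187087900672


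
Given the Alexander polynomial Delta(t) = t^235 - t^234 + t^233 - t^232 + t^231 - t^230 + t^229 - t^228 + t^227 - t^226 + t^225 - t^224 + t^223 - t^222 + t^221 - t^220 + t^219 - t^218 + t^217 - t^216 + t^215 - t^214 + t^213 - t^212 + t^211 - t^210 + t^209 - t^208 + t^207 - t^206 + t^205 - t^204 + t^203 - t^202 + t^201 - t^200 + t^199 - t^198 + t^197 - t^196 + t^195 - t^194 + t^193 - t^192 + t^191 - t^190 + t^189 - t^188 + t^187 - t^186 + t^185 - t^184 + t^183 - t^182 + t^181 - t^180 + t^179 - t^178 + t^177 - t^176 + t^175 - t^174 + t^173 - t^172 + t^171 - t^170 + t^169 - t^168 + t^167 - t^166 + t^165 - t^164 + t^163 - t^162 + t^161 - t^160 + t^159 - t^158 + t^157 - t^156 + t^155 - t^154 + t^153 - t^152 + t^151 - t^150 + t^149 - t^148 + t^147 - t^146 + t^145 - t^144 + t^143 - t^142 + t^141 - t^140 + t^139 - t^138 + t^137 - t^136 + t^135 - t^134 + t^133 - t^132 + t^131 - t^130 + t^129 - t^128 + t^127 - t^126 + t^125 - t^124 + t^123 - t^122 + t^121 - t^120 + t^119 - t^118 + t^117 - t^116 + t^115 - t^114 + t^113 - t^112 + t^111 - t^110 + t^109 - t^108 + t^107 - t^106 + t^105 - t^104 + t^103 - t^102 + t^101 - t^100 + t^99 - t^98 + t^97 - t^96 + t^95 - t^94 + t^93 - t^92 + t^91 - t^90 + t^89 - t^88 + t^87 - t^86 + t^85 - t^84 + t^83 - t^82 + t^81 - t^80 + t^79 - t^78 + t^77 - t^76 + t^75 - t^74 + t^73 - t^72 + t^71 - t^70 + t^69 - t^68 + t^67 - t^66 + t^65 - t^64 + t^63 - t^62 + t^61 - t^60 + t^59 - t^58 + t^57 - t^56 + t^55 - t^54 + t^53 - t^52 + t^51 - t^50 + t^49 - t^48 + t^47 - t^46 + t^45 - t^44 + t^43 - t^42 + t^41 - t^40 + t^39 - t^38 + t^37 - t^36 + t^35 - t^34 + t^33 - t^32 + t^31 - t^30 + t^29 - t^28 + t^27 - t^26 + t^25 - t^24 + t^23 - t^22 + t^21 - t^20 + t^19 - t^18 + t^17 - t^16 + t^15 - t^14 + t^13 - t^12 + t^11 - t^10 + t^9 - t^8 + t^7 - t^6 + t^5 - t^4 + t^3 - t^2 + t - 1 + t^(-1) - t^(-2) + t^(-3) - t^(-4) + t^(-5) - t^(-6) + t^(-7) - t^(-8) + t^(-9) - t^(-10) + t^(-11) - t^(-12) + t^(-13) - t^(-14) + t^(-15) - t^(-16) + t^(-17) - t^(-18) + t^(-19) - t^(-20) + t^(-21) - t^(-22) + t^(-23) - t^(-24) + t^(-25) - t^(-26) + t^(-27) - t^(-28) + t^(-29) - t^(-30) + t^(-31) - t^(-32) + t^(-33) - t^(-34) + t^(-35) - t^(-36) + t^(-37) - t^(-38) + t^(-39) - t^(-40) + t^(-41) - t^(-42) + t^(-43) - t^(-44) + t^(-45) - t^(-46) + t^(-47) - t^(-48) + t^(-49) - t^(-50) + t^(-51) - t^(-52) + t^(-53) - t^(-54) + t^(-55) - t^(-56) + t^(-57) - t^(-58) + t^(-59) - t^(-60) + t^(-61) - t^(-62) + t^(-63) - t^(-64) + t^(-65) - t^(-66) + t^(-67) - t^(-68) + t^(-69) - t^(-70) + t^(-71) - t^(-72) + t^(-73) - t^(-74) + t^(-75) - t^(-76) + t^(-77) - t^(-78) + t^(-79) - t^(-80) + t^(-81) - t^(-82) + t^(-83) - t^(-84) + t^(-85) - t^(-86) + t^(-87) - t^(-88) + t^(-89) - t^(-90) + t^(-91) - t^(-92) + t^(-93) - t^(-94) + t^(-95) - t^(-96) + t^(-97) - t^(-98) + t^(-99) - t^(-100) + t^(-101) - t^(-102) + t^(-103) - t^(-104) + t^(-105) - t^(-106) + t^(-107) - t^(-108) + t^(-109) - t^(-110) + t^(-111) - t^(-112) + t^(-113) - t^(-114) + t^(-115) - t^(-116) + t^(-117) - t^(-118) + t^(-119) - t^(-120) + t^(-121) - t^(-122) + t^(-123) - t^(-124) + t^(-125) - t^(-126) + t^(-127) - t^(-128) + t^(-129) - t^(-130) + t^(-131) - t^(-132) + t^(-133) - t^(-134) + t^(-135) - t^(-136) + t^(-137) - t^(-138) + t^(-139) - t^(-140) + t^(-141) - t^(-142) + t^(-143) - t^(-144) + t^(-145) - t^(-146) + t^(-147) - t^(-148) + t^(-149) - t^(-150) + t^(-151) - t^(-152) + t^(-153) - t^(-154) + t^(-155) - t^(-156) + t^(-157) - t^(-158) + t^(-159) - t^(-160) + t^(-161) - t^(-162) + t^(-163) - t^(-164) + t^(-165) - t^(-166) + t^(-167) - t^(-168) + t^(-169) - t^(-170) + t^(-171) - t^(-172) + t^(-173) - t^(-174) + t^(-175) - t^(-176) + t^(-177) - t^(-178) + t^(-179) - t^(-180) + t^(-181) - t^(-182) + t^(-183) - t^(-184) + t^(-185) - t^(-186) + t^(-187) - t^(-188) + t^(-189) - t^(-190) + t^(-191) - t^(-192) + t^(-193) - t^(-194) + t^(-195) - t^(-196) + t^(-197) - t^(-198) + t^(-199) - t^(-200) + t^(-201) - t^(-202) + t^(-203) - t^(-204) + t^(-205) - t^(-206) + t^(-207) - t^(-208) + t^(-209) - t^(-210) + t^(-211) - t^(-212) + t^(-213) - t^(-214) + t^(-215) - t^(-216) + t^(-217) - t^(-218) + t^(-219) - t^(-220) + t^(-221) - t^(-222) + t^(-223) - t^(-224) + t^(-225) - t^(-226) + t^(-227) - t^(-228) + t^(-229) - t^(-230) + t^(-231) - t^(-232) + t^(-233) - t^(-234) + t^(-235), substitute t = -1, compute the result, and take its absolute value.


Step 1: The polynomial has 471 terms with alternating signs, exponents from 235 down to -235.
Step 2: Substitute t = -1. The i-th term has coefficient (-1)^i and exponent (m-i),
  so its value is (-1)^i * (-1)^(m-i) = (-1)^m = -1 for every i.
Step 3: All 471 terms equal -1, so Delta(-1) = 471 * (-1) = -471
Step 4: |Delta(-1)| = 471

471


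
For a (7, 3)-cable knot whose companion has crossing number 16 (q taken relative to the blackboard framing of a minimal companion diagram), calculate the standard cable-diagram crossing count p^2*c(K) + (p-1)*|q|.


Step 1: Each of the c(K) crossings of the companion diagram becomes p*p = p^2 crossings among the p parallel strands, and each of the |q| twists s_1 s_2 ... s_(p-1) adds (p-1) crossings.
  Crossings = p^2 * c(K) + (p-1)*|q|
Step 2: = 7^2 * 16 + (7-1)*3
Step 3: = 49*16 + 6*3
Step 4: = 784 + 18 = 802

802


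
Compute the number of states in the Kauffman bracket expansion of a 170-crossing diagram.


Each crossing contributes 2 choices (A-smoothing or B-smoothing).
Total states = 2^170 = 1496577676626844588240573268701473812127674924007424

1496577676626844588240573268701473812127674924007424
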